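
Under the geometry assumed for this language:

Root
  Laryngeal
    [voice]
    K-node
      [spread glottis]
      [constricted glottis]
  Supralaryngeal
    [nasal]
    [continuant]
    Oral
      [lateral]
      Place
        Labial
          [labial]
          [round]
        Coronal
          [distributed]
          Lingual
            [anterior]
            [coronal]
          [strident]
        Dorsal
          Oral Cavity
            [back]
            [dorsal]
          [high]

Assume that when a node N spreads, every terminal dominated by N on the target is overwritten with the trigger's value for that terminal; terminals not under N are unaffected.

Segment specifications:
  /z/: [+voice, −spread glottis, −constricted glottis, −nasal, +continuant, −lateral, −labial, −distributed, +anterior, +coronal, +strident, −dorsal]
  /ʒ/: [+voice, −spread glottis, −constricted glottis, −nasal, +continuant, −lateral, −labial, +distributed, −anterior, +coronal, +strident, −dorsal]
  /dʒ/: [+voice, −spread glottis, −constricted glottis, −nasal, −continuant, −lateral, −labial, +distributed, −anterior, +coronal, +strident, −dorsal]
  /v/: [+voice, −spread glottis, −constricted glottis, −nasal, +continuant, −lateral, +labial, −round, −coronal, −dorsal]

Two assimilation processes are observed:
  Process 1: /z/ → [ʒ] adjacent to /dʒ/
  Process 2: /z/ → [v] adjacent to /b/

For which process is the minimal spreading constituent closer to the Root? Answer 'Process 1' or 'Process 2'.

Process 2

In Process 1, [anterior], [distributed] change, so the minimal spreading node is Coronal at depth 4.
Process 2: the features that change are [labial], [round], [coronal], [anterior], [distributed], [strident]; the minimal node is Place (depth 3).
Place (depth 3) sits above Coronal (depth 4), making Process 2 the one with the higher spreading node.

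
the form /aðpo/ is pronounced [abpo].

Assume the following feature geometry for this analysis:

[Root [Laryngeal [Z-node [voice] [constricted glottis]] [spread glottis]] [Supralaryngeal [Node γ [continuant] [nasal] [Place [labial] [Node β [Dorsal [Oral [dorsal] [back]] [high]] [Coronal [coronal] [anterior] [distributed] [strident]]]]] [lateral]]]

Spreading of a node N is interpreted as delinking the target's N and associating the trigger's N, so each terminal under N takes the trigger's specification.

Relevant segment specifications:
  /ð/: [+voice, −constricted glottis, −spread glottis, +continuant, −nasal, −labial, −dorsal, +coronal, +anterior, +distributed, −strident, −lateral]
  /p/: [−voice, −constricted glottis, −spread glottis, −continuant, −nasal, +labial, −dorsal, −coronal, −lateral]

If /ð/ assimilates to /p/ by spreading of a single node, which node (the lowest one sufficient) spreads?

/ð/ and [b] differ in [continuant], [labial], [coronal], [anterior], [distributed], [strident]; every other specified feature is identical.
The smallest constituent containing every changed terminal is Node γ — each of its daughters lacks at least one of the affected features.
Spreading Node γ from /p/ overwrites each of those terminals with /p/'s values, yielding exactly [b].
[voice] stays as in /ð/ although /p/ differs there, so no node dominating it spread; among the remaining candidates Node γ is the lowest that derives the output.

Node γ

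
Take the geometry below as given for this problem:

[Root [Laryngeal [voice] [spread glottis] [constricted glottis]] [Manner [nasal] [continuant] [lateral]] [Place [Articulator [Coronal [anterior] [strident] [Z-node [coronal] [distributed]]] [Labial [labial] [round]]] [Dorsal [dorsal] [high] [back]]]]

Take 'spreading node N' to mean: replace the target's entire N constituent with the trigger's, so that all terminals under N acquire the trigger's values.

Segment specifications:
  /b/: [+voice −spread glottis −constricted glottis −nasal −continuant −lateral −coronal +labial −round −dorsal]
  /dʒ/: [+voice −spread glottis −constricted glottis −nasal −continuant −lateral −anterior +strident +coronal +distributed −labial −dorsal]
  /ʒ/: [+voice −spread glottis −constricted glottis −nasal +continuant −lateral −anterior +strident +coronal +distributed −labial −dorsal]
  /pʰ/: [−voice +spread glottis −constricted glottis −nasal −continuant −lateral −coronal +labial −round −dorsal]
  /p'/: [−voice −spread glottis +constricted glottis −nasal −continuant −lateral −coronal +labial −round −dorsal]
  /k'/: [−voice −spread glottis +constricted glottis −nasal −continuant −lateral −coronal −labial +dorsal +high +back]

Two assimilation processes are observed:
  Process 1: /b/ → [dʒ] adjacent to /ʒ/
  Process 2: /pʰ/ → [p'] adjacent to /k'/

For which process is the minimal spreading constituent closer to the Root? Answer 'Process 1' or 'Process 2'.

Process 2

In Process 1, [labial], [round], [coronal], [anterior], [distributed], [strident] change, so the minimal spreading node is Articulator at depth 2.
Process 2: the features that change are [spread glottis], [constricted glottis]; the minimal node is Laryngeal (depth 1).
Depth 1 < depth 2; Process 2 involves the structurally higher constituent Laryngeal.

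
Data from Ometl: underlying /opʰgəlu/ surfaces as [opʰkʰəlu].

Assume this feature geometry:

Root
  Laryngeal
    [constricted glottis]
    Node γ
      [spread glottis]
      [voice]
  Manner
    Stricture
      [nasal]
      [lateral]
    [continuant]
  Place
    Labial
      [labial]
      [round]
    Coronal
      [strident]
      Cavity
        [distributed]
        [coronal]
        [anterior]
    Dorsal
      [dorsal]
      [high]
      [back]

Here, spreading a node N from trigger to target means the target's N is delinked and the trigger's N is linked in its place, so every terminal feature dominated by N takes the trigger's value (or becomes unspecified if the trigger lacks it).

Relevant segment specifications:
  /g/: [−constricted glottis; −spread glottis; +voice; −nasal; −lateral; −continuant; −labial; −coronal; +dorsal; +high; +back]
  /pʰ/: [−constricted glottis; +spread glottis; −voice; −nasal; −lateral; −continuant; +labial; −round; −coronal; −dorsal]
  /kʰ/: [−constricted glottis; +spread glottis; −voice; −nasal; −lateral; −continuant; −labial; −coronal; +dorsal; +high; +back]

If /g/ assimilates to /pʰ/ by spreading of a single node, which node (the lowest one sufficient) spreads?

Comparing /g/ with its surface form [kʰ], the features that change are [voice], [spread glottis].
Tracing each changed feature up the tree, the paths first meet at Node γ; any lower node misses at least one of them.
If Node γ spreads, every terminal under it takes /pʰ/'s value, producing [kʰ] as observed.
Features on which the two segments disagree outside Node γ, such as [dorsal], [labial], are unchanged — nothing dominating them spread, and Node γ is the minimal sufficient constituent.

Node γ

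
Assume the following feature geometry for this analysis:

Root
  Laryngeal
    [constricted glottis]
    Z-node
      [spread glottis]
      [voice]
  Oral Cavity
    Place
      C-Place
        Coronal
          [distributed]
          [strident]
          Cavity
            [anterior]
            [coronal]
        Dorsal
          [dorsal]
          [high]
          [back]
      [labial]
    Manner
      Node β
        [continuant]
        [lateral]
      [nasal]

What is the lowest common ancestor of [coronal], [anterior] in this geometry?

[coronal]: Root / Oral Cavity / Place / C-Place / Coronal / Cavity / [coronal].
[anterior]: Root / Oral Cavity / Place / C-Place / Coronal / Cavity / [anterior].
The listed terminals split across distinct daughters of Cavity, so Cavity itself is the smallest node containing them all.

Cavity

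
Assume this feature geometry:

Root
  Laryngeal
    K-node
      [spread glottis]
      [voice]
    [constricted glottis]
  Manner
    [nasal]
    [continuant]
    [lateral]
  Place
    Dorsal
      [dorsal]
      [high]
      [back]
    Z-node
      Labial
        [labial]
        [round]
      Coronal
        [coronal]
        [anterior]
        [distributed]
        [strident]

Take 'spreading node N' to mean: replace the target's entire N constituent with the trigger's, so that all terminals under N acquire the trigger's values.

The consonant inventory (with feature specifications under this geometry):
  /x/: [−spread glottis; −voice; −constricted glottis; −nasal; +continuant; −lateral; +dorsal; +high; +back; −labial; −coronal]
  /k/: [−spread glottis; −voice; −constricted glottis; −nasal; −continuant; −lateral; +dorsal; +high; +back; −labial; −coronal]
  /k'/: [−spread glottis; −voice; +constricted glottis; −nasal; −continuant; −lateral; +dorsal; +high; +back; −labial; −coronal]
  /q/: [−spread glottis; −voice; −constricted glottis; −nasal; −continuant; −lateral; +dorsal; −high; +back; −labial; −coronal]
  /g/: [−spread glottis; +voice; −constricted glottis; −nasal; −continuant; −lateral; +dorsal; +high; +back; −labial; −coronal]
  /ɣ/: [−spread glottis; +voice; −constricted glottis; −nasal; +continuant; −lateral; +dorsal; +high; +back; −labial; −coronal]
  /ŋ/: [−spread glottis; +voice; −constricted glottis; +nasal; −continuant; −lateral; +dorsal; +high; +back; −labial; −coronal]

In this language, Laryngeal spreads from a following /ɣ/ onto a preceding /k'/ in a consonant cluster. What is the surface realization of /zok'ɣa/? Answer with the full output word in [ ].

[zogɣa]

Terminals under Laryngeal in this geometry: [spread glottis], [voice], [constricted glottis].
After delinking /k'/'s Laryngeal and linking /ɣ/'s, the affected terminals become [−spread glottis], [+voice], [−constricted glottis]; [nasal], [continuant], [lateral], … (outside Laryngeal) are retained from /k'/.
The resulting bundle matches /g/ in the inventory; substituting it for /k'/ gives [zogɣa].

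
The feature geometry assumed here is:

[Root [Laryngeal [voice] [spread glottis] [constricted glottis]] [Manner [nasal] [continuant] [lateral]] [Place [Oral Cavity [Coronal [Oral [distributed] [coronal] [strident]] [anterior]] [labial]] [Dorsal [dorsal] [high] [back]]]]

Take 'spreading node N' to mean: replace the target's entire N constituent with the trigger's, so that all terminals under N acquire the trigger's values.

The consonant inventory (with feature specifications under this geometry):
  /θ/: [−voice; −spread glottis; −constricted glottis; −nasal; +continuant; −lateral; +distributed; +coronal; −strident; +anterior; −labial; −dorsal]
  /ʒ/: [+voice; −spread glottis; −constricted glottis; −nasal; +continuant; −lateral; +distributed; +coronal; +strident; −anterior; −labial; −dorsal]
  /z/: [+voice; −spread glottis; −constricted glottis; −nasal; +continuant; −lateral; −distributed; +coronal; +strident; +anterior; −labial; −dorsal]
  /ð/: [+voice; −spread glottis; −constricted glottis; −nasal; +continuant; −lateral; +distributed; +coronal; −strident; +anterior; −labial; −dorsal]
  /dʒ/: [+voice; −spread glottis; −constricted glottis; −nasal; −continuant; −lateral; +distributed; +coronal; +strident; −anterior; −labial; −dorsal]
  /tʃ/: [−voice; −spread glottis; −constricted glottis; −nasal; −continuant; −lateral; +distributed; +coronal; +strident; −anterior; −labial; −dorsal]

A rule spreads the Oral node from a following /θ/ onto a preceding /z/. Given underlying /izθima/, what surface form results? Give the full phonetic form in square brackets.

[iðθima]

Oral immediately or transitively dominates [distributed], [coronal], [strident].
Spreading Oral from /θ/ onto /z/ replaces those values with /θ/'s: [+distributed], [+coronal], [−strident]. Features outside Oral ([voice], [spread glottis], [constricted glottis], …) stay as in /z/.
The resulting bundle matches /ð/ in the inventory; substituting it for /z/ gives [iðθima].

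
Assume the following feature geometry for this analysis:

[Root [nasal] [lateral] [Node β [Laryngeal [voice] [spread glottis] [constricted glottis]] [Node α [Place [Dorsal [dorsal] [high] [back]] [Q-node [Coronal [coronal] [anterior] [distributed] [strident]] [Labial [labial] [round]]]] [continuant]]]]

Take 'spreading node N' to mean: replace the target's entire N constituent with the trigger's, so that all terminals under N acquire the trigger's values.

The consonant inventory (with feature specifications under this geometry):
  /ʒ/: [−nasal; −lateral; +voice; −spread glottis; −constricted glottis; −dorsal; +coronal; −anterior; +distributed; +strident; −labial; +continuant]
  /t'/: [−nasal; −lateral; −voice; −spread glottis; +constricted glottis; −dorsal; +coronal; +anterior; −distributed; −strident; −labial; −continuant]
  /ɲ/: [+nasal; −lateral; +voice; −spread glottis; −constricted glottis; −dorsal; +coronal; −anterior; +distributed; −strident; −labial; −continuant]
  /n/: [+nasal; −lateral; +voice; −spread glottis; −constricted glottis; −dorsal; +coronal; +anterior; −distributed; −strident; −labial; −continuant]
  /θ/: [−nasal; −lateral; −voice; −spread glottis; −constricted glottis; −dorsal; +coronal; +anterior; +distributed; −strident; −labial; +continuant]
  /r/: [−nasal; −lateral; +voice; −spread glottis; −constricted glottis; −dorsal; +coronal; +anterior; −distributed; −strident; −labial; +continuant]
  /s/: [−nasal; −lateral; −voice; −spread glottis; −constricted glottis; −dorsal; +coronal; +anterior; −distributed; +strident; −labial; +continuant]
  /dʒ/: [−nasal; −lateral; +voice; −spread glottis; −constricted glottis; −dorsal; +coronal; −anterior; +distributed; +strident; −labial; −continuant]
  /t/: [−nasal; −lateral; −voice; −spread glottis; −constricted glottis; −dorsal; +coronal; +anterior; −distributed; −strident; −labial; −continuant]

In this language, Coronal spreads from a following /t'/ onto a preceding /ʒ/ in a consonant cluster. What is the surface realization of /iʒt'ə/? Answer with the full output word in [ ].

[irt'ə]

Coronal immediately or transitively dominates [coronal], [anterior], [distributed], [strident].
Spreading Coronal from /t'/ onto /ʒ/ replaces those values with /t'/'s: [+coronal], [+anterior], [−distributed], [−strident]. Features outside Coronal ([nasal], [lateral], [voice], …) stay as in /ʒ/.
This feature bundle is that of [r], so /iʒt'ə/ surfaces as [irt'ə].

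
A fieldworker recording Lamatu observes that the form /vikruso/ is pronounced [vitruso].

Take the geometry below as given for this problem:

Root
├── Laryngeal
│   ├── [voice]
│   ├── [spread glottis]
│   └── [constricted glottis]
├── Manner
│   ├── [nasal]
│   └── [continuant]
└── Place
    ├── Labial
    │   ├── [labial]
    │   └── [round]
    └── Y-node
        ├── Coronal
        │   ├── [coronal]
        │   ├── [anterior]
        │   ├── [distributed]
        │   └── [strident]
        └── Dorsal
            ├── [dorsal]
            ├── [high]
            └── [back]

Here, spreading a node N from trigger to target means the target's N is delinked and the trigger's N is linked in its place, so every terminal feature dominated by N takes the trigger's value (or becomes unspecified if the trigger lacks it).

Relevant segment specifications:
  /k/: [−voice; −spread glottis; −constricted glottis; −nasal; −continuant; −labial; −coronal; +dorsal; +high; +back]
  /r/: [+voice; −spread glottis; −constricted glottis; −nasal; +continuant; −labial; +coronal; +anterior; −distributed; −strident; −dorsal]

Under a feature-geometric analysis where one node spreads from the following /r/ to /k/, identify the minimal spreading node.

Comparing /k/ with its surface form [t], the features that change are [coronal], [anterior], [distributed], [strident], [dorsal], [high], [back].
In this geometry the lowest node dominating all of them is Y-node: every daughter of Y-node dominates only a proper subset, so no lower node suffices.
If Y-node spreads, every terminal under it takes /r/'s value, producing [t] as observed.
Features on which the two segments disagree outside Y-node, such as [voice], [continuant], are unchanged — nothing dominating them spread, and Y-node is the minimal sufficient constituent.

Y-node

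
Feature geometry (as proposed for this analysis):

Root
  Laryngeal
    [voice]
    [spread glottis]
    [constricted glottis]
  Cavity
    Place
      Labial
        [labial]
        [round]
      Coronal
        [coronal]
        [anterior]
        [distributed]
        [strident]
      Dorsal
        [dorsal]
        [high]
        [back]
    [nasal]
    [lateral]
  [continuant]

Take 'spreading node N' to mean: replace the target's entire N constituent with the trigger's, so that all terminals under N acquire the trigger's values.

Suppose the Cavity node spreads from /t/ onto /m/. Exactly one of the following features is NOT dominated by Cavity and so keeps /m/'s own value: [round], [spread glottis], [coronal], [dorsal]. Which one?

[spread glottis]

Under this geometry, Cavity contains [labial], [round], [coronal], [anterior], [distributed], [strident], [dorsal], [high], [back], [nasal], [lateral].
Of the listed options, [dorsal], [round], [coronal] are among these and would be overwritten by spreading Cavity.
[spread glottis] attaches under Laryngeal, not under Cavity, so /m/ retains its own value for [spread glottis].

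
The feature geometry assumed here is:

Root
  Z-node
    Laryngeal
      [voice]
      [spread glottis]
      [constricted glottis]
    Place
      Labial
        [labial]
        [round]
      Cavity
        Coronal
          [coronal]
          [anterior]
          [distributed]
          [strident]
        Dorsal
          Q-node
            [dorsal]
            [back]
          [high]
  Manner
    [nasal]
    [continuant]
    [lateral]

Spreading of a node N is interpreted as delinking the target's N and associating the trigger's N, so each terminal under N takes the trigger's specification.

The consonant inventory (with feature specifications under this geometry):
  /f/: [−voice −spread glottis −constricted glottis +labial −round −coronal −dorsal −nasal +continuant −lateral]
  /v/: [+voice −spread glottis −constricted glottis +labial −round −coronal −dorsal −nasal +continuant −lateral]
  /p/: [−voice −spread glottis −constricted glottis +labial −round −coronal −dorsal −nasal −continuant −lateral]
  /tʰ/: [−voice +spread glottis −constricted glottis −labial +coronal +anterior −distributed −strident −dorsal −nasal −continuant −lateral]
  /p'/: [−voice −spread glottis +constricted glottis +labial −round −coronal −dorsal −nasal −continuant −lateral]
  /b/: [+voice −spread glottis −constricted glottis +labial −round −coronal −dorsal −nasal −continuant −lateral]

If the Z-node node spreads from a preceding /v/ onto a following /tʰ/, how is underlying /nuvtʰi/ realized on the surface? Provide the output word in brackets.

Terminals under Z-node in this geometry: [voice], [spread glottis], [constricted glottis], [labial], [round], [coronal], [anterior], [distributed], [strident], [dorsal], [back], [high].
After delinking /tʰ/'s Z-node and linking /v/'s, the affected terminals become [+voice], [−spread glottis], [−constricted glottis], [+labial], [−round], [−coronal], [−dorsal]; [nasal], [continuant], [lateral] (outside Z-node) are retained from /tʰ/.
Among the inventory, only /b/ has exactly this specification, giving the surface form [nuvbi].

[nuvbi]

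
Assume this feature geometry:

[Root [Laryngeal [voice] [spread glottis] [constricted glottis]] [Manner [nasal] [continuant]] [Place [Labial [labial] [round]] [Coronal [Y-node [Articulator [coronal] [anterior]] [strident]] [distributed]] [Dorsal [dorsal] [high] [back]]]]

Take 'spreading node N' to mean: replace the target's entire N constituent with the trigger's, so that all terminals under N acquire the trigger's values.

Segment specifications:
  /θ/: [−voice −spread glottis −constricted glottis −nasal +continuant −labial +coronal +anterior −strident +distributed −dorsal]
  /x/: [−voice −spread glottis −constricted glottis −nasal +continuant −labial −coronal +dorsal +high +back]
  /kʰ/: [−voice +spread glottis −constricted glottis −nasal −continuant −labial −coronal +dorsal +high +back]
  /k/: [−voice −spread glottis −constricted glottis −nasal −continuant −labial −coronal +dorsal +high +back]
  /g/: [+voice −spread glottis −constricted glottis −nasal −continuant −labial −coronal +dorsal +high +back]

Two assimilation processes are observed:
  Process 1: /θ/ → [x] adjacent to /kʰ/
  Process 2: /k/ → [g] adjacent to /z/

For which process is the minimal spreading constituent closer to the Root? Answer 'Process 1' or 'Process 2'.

Process 1: the features that change are [coronal], [anterior], [distributed], [strident], [dorsal], [high], [back]; the minimal node is Place (depth 1).
In Process 2, [voice] changes, so the minimal spreading node is [voice] at depth 2.
Depth 1 < depth 2; Process 1 involves the structurally higher constituent Place.

Process 1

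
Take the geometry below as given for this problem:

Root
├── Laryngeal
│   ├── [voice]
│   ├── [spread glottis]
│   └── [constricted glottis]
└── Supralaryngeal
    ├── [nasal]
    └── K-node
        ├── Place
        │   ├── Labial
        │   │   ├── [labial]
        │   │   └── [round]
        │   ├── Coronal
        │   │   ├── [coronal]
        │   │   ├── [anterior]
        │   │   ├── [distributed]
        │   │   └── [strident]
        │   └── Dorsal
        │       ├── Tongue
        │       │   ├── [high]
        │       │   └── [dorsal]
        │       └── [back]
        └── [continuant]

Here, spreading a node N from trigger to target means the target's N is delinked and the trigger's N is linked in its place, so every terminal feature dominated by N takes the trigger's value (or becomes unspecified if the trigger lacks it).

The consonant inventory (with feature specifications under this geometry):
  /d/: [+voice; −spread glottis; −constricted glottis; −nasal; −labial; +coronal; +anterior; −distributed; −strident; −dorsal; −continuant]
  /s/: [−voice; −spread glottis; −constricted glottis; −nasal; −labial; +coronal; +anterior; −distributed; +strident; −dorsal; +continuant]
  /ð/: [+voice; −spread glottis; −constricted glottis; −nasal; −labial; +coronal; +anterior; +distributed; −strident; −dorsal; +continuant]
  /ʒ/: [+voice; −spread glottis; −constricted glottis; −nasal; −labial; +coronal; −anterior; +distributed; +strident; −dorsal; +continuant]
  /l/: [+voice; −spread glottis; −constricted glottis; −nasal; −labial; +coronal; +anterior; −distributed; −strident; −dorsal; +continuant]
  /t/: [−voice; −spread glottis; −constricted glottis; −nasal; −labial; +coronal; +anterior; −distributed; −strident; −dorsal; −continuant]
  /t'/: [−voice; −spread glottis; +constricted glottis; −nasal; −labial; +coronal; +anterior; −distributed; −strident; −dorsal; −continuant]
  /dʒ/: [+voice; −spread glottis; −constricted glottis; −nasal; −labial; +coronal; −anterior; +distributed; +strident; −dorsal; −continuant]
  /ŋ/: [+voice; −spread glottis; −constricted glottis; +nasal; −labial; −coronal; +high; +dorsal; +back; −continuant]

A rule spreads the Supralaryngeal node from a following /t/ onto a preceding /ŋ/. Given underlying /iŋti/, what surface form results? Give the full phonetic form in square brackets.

Supralaryngeal immediately or transitively dominates [nasal], [labial], [round], [coronal], [anterior], [distributed], [strident], [high], [dorsal], [back], [continuant].
After delinking /ŋ/'s Supralaryngeal and linking /t/'s, the affected terminals become [−nasal], [−labial], [+coronal], [+anterior], [−distributed], [−strident], [−dorsal], [−continuant]; [voice], [spread glottis], [constricted glottis] (outside Supralaryngeal) are retained from /ŋ/.
The resulting bundle matches /d/ in the inventory; substituting it for /ŋ/ gives [idti].

[idti]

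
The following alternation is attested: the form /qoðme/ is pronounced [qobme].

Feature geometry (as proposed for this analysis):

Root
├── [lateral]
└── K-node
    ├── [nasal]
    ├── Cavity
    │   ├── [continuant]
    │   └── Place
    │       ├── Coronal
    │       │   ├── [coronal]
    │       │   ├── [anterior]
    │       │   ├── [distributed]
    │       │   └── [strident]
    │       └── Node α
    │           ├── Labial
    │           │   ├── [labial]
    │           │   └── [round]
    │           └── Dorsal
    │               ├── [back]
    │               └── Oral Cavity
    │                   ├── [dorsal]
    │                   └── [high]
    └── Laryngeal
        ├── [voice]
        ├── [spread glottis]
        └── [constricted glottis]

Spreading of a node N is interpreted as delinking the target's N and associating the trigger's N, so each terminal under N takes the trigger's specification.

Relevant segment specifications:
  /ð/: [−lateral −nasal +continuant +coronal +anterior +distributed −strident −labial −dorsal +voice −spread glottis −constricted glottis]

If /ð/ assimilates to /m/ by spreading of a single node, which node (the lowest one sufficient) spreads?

Cavity

/ð/ and [b] differ in [continuant], [labial], [round], [coronal], [anterior], [distributed], [strident]; every other specified feature is identical.
Tracing each changed feature up the tree, the paths first meet at Cavity; any lower node misses at least one of them.
Spreading Cavity from /m/ overwrites each of those terminals with /m/'s values, yielding exactly [b].
Since [nasal] is preserved even though /m/ disagrees there, no node above Cavity spread.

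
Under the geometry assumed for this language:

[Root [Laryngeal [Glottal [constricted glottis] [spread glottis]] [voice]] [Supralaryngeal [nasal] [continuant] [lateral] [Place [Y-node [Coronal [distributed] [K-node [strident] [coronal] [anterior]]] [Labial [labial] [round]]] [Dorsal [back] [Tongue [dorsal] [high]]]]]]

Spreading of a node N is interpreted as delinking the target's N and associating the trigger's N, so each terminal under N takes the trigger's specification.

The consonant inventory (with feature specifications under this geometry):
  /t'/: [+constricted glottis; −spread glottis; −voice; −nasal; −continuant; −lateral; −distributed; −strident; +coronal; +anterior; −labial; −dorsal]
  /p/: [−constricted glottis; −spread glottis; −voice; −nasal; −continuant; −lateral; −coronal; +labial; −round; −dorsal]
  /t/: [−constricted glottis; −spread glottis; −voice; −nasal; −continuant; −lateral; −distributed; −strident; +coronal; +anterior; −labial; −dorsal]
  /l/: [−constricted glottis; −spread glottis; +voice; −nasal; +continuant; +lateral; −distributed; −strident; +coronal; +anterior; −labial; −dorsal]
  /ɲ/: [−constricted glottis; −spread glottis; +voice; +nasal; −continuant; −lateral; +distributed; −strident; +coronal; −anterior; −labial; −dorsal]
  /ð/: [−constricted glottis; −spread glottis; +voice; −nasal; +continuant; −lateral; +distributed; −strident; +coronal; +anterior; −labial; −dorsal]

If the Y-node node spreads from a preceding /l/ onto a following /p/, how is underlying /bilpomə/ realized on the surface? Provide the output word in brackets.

Y-node immediately or transitively dominates [distributed], [strident], [coronal], [anterior], [labial], [round].
After delinking /p/'s Y-node and linking /l/'s, the affected terminals become [−distributed], [−strident], [+coronal], [+anterior], [−labial]; [constricted glottis], [spread glottis], [voice], … (outside Y-node) are retained from /p/.
Among the inventory, only /t/ has exactly this specification, giving the surface form [biltomə].

[biltomə]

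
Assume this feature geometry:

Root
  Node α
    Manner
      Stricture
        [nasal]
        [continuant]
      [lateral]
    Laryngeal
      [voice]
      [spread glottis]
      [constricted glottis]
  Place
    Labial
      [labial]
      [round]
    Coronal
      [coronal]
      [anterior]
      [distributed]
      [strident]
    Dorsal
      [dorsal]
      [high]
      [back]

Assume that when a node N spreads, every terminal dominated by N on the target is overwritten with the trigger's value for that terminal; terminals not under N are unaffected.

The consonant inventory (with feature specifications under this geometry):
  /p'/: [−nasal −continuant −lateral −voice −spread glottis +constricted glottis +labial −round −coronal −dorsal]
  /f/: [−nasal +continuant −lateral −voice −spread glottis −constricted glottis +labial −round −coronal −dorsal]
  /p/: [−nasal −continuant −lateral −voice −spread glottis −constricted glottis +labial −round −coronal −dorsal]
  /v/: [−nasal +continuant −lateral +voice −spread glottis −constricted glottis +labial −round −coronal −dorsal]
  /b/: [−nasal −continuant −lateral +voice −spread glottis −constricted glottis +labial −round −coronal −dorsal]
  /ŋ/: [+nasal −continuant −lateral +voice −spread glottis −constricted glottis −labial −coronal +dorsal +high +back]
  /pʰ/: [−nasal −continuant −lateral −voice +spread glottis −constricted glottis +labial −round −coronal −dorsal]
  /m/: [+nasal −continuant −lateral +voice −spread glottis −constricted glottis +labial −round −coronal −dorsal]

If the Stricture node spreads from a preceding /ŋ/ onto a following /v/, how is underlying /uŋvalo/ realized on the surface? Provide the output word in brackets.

[uŋmalo]

Stricture immediately or transitively dominates [nasal], [continuant].
The target acquires /ŋ/'s values for everything under Stricture — [+nasal], [−continuant] — while keeping its own [lateral], [voice], [spread glottis], ….
This feature bundle is that of [m], so /uŋvalo/ surfaces as [uŋmalo].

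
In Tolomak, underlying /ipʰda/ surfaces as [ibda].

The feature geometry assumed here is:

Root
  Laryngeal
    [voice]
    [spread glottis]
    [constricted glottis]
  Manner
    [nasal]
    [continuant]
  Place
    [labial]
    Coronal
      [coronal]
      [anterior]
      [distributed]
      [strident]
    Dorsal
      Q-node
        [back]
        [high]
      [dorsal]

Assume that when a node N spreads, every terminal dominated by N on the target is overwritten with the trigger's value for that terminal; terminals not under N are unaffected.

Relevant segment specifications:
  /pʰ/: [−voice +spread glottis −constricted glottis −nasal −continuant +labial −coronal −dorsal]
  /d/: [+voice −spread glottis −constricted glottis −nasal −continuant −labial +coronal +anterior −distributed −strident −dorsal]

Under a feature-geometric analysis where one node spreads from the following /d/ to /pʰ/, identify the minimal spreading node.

Laryngeal

Comparing /pʰ/ with its surface form [b], the features that change are [voice], [spread glottis].
These terminals are all dominated by Laryngeal, and no proper subconstituent of Laryngeal covers them all; Laryngeal is their lowest common ancestor.
Spreading Laryngeal from /d/ overwrites each of those terminals with /d/'s values, yielding exactly [b].
[coronal], [labial] — on which /d/ differs from /pʰ/ — are unchanged, so Root cannot have spread; the constituent is no larger than Laryngeal.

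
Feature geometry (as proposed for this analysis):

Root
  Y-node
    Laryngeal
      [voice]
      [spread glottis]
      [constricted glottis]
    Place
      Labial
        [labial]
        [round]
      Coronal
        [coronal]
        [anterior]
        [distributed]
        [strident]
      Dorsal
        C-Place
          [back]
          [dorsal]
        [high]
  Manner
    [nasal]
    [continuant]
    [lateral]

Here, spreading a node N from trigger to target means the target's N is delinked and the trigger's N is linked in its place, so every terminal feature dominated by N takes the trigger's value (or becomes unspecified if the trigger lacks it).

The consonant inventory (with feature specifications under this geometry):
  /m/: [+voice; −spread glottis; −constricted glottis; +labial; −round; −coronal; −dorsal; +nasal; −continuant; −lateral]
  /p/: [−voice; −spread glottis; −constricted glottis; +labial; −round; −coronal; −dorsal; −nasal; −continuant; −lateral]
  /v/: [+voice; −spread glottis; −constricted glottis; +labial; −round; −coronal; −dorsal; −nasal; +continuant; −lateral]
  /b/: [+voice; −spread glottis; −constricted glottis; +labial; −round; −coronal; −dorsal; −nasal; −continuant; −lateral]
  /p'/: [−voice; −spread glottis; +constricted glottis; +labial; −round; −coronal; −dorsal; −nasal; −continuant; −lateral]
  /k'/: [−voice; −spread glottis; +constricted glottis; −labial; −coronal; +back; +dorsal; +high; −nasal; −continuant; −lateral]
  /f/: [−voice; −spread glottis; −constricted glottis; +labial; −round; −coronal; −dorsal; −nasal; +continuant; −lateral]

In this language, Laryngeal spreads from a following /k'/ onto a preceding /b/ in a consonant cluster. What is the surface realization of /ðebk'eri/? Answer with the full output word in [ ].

[ðep'k'eri]

Terminals under Laryngeal in this geometry: [voice], [spread glottis], [constricted glottis].
After delinking /b/'s Laryngeal and linking /k'/'s, the affected terminals become [−voice], [−spread glottis], [+constricted glottis]; [labial], [round], [coronal], … (outside Laryngeal) are retained from /b/.
The resulting bundle matches /p'/ in the inventory; substituting it for /b/ gives [ðep'k'eri].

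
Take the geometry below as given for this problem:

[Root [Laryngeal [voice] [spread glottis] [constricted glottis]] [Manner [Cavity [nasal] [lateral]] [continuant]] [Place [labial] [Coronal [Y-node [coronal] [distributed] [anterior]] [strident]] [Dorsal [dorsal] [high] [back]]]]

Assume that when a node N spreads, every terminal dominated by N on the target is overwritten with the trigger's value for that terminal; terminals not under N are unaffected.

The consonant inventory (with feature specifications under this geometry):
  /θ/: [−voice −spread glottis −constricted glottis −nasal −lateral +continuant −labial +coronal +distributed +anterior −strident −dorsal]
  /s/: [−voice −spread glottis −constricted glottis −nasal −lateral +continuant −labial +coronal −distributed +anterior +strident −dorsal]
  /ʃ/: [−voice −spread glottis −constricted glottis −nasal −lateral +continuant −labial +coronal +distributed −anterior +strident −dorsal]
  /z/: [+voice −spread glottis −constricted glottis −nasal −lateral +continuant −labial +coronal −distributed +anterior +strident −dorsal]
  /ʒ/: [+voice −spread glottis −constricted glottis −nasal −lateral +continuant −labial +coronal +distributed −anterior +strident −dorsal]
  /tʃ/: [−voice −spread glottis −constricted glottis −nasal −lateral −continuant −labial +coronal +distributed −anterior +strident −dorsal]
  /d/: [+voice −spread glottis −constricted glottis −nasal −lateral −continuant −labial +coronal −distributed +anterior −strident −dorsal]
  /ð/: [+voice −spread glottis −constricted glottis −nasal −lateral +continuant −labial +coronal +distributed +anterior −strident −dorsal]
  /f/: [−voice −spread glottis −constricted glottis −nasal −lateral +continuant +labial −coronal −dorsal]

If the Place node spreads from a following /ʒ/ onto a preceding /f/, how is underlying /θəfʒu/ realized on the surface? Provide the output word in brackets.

The Place node dominates the terminals [labial], [coronal], [distributed], [anterior], [strident], [dorsal], [high], [back].
The target acquires /ʒ/'s values for everything under Place — [−labial], [+coronal], [+distributed], [−anterior], [+strident], [−dorsal] — while keeping its own [voice], [spread glottis], [constricted glottis], ….
This feature bundle is that of [ʃ], so /θəfʒu/ surfaces as [θəʃʒu].

[θəʃʒu]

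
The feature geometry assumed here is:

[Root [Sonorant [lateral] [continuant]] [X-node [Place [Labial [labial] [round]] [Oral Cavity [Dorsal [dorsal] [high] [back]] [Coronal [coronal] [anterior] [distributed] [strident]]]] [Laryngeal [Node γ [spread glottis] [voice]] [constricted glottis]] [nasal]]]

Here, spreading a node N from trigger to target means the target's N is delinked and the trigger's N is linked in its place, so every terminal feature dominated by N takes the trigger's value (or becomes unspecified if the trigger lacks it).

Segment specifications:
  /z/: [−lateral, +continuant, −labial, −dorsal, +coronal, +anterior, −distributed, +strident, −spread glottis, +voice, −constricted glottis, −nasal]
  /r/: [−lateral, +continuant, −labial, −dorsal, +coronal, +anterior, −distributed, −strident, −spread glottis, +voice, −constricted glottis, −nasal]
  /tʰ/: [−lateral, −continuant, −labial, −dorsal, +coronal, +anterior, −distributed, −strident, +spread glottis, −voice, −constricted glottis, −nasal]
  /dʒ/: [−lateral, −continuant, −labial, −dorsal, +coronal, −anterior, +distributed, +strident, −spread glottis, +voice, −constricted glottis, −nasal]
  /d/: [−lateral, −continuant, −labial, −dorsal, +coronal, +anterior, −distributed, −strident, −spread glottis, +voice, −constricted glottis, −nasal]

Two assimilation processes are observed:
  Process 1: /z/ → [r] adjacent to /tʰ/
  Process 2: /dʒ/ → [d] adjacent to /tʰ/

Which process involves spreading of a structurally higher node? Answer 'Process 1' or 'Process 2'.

Process 2

Process 1 alters [strident]; the lowest dominating node is [strident] (depth 5 from Root).
Process 2: the features that change are [anterior], [distributed], [strident]; the minimal node is Coronal (depth 4).
Coronal (depth 4) sits above [strident] (depth 5), making Process 2 the one with the higher spreading node.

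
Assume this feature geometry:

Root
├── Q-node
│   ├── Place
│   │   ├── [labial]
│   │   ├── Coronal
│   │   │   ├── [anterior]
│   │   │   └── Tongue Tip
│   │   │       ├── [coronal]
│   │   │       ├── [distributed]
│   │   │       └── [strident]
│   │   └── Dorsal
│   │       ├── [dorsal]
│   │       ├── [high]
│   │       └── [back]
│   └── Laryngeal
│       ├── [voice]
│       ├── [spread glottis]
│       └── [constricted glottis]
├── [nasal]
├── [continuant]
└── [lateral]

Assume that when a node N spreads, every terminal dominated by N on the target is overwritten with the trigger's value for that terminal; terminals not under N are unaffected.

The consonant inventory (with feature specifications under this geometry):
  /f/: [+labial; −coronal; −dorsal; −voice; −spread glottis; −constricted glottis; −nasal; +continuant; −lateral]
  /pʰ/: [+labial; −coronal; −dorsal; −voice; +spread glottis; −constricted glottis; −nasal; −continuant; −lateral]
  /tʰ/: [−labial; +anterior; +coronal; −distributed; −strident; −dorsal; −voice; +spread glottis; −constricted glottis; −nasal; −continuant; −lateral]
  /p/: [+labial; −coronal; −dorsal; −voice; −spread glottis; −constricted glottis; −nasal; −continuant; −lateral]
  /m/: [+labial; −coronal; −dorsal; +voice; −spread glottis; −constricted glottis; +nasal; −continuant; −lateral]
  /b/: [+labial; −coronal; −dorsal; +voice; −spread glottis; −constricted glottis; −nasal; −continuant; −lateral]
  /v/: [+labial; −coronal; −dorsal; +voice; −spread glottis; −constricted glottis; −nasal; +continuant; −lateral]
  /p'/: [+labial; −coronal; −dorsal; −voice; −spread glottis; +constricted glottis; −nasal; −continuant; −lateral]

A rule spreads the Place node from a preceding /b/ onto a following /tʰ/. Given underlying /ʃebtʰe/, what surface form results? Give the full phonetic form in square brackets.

Terminals under Place in this geometry: [labial], [anterior], [coronal], [distributed], [strident], [dorsal], [high], [back].
After delinking /tʰ/'s Place and linking /b/'s, the affected terminals become [+labial], [−coronal], [−dorsal]; [voice], [spread glottis], [constricted glottis], … (outside Place) are retained from /tʰ/.
The resulting bundle matches /pʰ/ in the inventory; substituting it for /tʰ/ gives [ʃebpʰe].

[ʃebpʰe]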